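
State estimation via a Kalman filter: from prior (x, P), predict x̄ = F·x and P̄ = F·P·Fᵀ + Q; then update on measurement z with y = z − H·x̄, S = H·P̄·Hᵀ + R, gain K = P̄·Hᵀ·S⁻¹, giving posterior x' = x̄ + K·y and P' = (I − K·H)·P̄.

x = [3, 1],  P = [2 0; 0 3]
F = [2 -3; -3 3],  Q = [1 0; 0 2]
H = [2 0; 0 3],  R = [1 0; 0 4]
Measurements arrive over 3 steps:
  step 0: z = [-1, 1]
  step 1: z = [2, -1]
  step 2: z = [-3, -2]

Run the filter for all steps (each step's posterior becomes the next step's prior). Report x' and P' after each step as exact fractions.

step 0: x̄ = F·x = [3, -6]
step 0: P̄ = F·P·Fᵀ + Q = [36 -39; -39 47]
step 0: y = z − H·x̄ = [-7, 19]
step 0: S = H·P̄·Hᵀ + R = [145 -234; -234 427]
step 0: K = P̄·Hᵀ·S⁻¹ = [3366/7159 -117/7159; -312/7159 2193/7159]
step 0: x' = x̄ + K·y = [-4308/7159, 897/7159]
step 0: P' = (I − K·H)·P̄ = [1683/7159 -156/7159; -156/7159 2924/7159]
step 1: x̄ = F·x = [-11307/7159, 15615/7159]
step 1: P̄ = F·P·Fᵀ + Q = [42079/7159 -38754/7159; -38754/7159 58589/7159]
step 1: y = z − H·x̄ = [36932/7159, -54004/7159]
step 1: S = H·P̄·Hᵀ + R = [175475/7159 -232524/7159; -232524/7159 555937/7159]
step 1: K = P̄·Hᵀ·S⁻¹ = [2759162/6074261 -116262/6074261; -310032/6074261 1790787/6074261]
step 1: x' = x̄ + K·y = [5517295/6074261, -1859223/6074261]
step 1: P' = (I − K·H)·P̄ = [1379581/6074261 -155016/6074261; -155016/6074261 2387716/6074261]
step 2: x̄ = F·x = [16612259/6074261, -22129554/6074261]
step 2: P̄ = F·P·Fᵀ + Q = [34942221/6074261 -32092170/6074261; -32092170/6074261 48844483/6074261]
step 2: y = z − H·x̄ = [-51447301/6074261, 54240140/6074261]
step 2: S = H·P̄·Hᵀ + R = [145843145/6074261 -192553020/6074261; -192553020/6074261 463897391/6074261]
step 2: K = P̄·Hᵀ·S⁻¹ = [2285196102/5034289595 -19255302/1006857919; -51347472/1006857919 296727801/1006857919]
step 2: x' = x̄ + K·y = [-6446594977/5034289595, -583621674/1006857919]
step 2: P' = (I − K·H)·P̄ = [1142598051/5034289595 -25673736/1006857919; -25673736/1006857919 395637068/1006857919]

step 0: x' = [-4308/7159, 897/7159], P' = [1683/7159 -156/7159; -156/7159 2924/7159]
step 1: x' = [5517295/6074261, -1859223/6074261], P' = [1379581/6074261 -155016/6074261; -155016/6074261 2387716/6074261]
step 2: x' = [-6446594977/5034289595, -583621674/1006857919], P' = [1142598051/5034289595 -25673736/1006857919; -25673736/1006857919 395637068/1006857919]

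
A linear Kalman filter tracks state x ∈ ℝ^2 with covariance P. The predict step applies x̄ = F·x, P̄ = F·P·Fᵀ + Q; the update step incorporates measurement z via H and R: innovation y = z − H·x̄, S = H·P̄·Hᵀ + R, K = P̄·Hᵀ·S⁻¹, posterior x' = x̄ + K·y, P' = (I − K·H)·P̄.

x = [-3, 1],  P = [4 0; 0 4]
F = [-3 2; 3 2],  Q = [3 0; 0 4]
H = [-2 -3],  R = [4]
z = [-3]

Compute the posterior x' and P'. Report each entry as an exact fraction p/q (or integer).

x̄ = F·x = [11, -7]
P̄ = F·P·Fᵀ + Q = [55 -20; -20 56]
y = z − H·x̄ = [-2]
S = H·P̄·Hᵀ + R = [488]
K = P̄·Hᵀ·S⁻¹ = [-25/244; -16/61]
x' = x̄ + K·y = [1367/122, -395/61]
P' = (I − K·H)·P̄ = [6085/122 -2020/61; -2020/61 1368/61]

x' = [1367/122, -395/61]
P' = [6085/122 -2020/61; -2020/61 1368/61]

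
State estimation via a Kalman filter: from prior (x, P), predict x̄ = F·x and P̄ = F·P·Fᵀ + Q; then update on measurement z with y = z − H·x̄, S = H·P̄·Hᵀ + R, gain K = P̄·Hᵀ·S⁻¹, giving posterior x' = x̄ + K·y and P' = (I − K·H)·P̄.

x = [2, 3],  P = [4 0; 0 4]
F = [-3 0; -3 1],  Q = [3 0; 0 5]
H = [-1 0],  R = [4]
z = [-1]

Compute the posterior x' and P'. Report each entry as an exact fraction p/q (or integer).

x̄ = F·x = [-6, -3]
P̄ = F·P·Fᵀ + Q = [39 36; 36 45]
y = z − H·x̄ = [-7]
S = H·P̄·Hᵀ + R = [43]
K = P̄·Hᵀ·S⁻¹ = [-39/43; -36/43]
x' = x̄ + K·y = [15/43, 123/43]
P' = (I − K·H)·P̄ = [156/43 144/43; 144/43 639/43]

x' = [15/43, 123/43]
P' = [156/43 144/43; 144/43 639/43]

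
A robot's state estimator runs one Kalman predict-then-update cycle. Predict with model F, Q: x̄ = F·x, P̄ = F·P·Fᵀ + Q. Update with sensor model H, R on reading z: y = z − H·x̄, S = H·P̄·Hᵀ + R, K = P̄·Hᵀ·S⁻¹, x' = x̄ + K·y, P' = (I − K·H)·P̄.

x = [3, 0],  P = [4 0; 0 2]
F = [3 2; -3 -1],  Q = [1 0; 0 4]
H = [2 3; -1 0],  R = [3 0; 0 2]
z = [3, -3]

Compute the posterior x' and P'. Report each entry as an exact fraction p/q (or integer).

x̄ = F·x = [9, -9]
P̄ = F·P·Fᵀ + Q = [45 -40; -40 42]
y = z − H·x̄ = [12, 6]
S = H·P̄·Hᵀ + R = [81 30; 30 47]
K = P̄·Hᵀ·S⁻¹ = [-20/969 -305/323; 962/2907 620/969]
x' = x̄ + K·y = [997/323, -1153/969]
P' = (I − K·H)·P̄ = [610/323 -1240/969; -1240/969 3442/2907]

x' = [997/323, -1153/969]
P' = [610/323 -1240/969; -1240/969 3442/2907]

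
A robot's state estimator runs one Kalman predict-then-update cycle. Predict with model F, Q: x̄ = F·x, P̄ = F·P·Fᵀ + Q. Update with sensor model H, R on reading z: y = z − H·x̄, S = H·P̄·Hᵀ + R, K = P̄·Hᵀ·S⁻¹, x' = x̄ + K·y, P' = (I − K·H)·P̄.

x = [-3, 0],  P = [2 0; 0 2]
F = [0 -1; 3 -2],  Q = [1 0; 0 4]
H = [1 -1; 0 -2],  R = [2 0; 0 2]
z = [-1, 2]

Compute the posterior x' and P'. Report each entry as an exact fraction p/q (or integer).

x̄ = F·x = [0, -9]
P̄ = F·P·Fᵀ + Q = [3 4; 4 30]
y = z − H·x̄ = [-10, -16]
S = H·P̄·Hᵀ + R = [27 52; 52 122]
K = P̄·Hᵀ·S⁻¹ = [147/295 -82/295; -26/295 -134/295]
x' = x̄ + K·y = [-158/295, -251/295]
P' = (I − K·H)·P̄ = [376/295 82/295; 82/295 134/295]

x' = [-158/295, -251/295]
P' = [376/295 82/295; 82/295 134/295]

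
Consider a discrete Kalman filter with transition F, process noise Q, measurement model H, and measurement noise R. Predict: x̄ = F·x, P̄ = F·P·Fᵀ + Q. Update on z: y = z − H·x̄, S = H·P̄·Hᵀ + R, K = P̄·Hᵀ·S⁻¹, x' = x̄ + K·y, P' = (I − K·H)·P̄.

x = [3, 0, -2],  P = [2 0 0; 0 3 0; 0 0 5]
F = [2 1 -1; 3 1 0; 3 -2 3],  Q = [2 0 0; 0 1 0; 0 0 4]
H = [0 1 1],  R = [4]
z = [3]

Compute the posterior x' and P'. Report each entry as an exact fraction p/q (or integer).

x̄ = F·x = [8, 9, 3]
P̄ = F·P·Fᵀ + Q = [18 15 -9; 15 22 12; -9 12 79]
y = z − H·x̄ = [-9]
S = H·P̄·Hᵀ + R = [129]
K = P̄·Hᵀ·S⁻¹ = [2/43; 34/129; 91/129]
x' = x̄ + K·y = [326/43, 285/43, -144/43]
P' = (I − K·H)·P̄ = [762/43 577/43 -569/43; 577/43 1682/129 -1546/129; -569/43 -1546/129 1910/129]

x' = [326/43, 285/43, -144/43]
P' = [762/43 577/43 -569/43; 577/43 1682/129 -1546/129; -569/43 -1546/129 1910/129]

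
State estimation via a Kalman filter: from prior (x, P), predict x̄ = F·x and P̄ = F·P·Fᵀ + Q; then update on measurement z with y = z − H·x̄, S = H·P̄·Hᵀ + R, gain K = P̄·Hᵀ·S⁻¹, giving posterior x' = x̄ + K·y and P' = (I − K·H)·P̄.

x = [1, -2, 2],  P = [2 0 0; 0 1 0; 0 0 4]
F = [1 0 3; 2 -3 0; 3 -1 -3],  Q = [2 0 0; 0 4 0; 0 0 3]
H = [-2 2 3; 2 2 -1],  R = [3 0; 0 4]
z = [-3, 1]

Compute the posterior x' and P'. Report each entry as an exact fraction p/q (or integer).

x̄ = F·x = [7, 8, -1]
P̄ = F·P·Fᵀ + Q = [40 4 -30; 4 21 15; -30 15 58]
y = z − H·x̄ = [-2, -30]
S = H·P̄·Hᵀ + R = [1277 -430; -430 398]
K = P̄·Hᵀ·S⁻¹ = [-6868/161673 40513/161673; 23246/161673 78665/323346; 33616/161673 572/161673]
x' = x̄ + K·y = [-69943/161673, 66917/161673, -246065/161673]
P' = (I − K·H)·P̄ = [573770/161673 -228691/161673 528106/161673; -228691/161673 364123/323346 -250589/161673; 528106/161673 -250589/161673 552746/161673]

x' = [-69943/161673, 66917/161673, -246065/161673]
P' = [573770/161673 -228691/161673 528106/161673; -228691/161673 364123/323346 -250589/161673; 528106/161673 -250589/161673 552746/161673]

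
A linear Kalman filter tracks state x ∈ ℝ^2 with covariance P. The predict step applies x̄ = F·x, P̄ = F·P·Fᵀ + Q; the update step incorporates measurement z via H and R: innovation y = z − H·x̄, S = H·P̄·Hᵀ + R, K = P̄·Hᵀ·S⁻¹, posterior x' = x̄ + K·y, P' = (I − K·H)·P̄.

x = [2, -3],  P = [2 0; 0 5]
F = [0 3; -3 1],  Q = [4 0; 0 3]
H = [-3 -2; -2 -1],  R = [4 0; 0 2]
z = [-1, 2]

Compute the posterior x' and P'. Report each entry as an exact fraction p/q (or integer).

x̄ = F·x = [-9, -9]
P̄ = F·P·Fᵀ + Q = [49 15; 15 26]
y = z − H·x̄ = [-46, -25]
S = H·P̄·Hᵀ + R = [729 451; 451 284]
K = P̄·Hᵀ·S⁻¹ = [139/727 -510/727; -2292/3635 2923/3635]
x' = x̄ + K·y = [-187/727, -358/3635]
P' = (I − K·H)·P̄ = [2596/727 -4172/727; -4172/727 35874/3635]

x' = [-187/727, -358/3635]
P' = [2596/727 -4172/727; -4172/727 35874/3635]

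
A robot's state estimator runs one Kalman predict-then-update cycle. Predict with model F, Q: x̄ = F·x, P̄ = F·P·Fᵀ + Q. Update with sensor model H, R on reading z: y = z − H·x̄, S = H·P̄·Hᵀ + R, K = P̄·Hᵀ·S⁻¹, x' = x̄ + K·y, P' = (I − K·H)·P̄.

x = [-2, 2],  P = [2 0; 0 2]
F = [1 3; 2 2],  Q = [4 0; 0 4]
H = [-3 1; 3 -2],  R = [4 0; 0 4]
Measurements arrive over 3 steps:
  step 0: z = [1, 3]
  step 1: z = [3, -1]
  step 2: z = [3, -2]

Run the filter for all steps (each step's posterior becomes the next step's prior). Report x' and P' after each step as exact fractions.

step 0: x' = [-117/94, -613/188], P' = [76/47 130/47; 130/47 257/47]
step 1: x' = [-4415/2509, -5259/2509], P' = [132488/77779 225244/77779; 225244/77779 438856/77779]
step 2: x' = [-58094183/33256477, -60741136/33256477], P' = [56810232/33256477 96617892/33256477; 96617892/33256477 188234100/33256477]

step 0: x̄ = F·x = [4, 0]
step 0: P̄ = F·P·Fᵀ + Q = [24 16; 16 20]
step 0: y = z − H·x̄ = [13, -9]
step 0: S = H·P̄·Hᵀ + R = [144 -112; -112 108]
step 0: K = P̄·Hᵀ·S⁻¹ = [-49/94 -8/47; -133/188 -31/47]
step 0: x' = x̄ + K·y = [-117/94, -613/188]
step 0: P' = (I − K·H)·P̄ = [76/47 130/47; 130/47 257/47]
step 1: x̄ = F·x = [-2073/188, -847/94]
step 1: P̄ = F·P·Fᵀ + Q = [3357/47 2734/47; 2734/47 2560/47]
step 1: y = z − H·x̄ = [-3961/188, 2643/188]
step 1: S = H·P̄·Hᵀ + R = [16557/47 -10727/47; -10727/47 7833/47]
step 1: K = P̄·Hᵀ·S⁻¹ = [-43055/77779 -13256/77779; -59219/77779 -50495/77779]
step 1: x' = x̄ + K·y = [-4415/2509, -5259/2509]
step 1: P' = (I − K·H)·P̄ = [132488/77779 225244/77779; 225244/77779 438856/77779]
step 2: x̄ = F·x = [-20192/2509, -19348/2509]
step 2: P̄ = F·P·Fᵀ + Q = [5744772/77779 4700064/77779; 4700064/77779 4398444/77779]
step 2: y = z − H·x̄ = [-33701/2509, 16862/2509]
step 2: S = H·P̄·Hᵀ + R = [28212124/77779 -18199260/77779; -18199260/77779 13207072/77779]
step 2: K = P̄·Hᵀ·S⁻¹ = [-18453201/33256477 -5701272/33256477; -25404894/33256477 -21653631/33256477]
step 2: x' = x̄ + K·y = [-58094183/33256477, -60741136/33256477]
step 2: P' = (I − K·H)·P̄ = [56810232/33256477 96617892/33256477; 96617892/33256477 188234100/33256477]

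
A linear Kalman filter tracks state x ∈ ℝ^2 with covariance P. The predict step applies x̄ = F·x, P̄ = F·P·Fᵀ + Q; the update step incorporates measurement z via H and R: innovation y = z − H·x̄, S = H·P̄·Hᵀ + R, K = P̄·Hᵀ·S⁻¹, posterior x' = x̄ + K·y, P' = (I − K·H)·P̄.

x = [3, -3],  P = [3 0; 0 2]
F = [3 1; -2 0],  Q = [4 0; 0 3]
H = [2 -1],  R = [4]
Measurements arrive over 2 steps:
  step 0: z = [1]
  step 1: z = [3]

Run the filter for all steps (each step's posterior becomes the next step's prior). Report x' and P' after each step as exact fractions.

step 0: x̄ = F·x = [6, -6]
step 0: P̄ = F·P·Fᵀ + Q = [33 -18; -18 15]
step 0: y = z − H·x̄ = [-17]
step 0: S = H·P̄·Hᵀ + R = [223]
step 0: K = P̄·Hᵀ·S⁻¹ = [84/223; -51/223]
step 0: x' = x̄ + K·y = [-90/223, -471/223]
step 0: P' = (I − K·H)·P̄ = [303/223 270/223; 270/223 744/223]
step 1: x̄ = F·x = [-741/223, 180/223]
step 1: P̄ = F·P·Fᵀ + Q = [5983/223 -2358/223; -2358/223 1881/223]
step 1: y = z − H·x̄ = [2331/223]
step 1: S = H·P̄·Hᵀ + R = [36137/223]
step 1: K = P̄·Hᵀ·S⁻¹ = [14324/36137; -6597/36137]
step 1: x' = x̄ + K·y = [29649/36137, -39789/36137]
step 1: P' = (I − K·H)·P̄ = [49465/36137 41634/36137; 41634/36137 109656/36137]

step 0: x' = [-90/223, -471/223], P' = [303/223 270/223; 270/223 744/223]
step 1: x' = [29649/36137, -39789/36137], P' = [49465/36137 41634/36137; 41634/36137 109656/36137]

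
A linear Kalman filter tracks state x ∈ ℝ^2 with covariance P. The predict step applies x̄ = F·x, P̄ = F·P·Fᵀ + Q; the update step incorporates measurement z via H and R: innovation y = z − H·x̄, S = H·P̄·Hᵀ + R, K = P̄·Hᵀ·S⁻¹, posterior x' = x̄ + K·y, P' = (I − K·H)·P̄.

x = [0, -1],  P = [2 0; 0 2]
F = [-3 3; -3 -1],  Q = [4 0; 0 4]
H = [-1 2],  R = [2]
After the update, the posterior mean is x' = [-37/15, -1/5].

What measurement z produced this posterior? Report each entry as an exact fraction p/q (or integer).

x̄ = F·x = [-3, 1]
P̄ = F·P·Fᵀ + Q = [40 12; 12 24]
S = H·P̄·Hᵀ + R = [90]
K = P̄·Hᵀ·S⁻¹ = [-8/45; 2/5]
x' − x̄ = [8/15, -6/5] = K·y
y = (KᵀK)⁻¹·Kᵀ·(x' − x̄) = [-3]
z = y + H·x̄ = [-3] + [5] = [2]

z = [2]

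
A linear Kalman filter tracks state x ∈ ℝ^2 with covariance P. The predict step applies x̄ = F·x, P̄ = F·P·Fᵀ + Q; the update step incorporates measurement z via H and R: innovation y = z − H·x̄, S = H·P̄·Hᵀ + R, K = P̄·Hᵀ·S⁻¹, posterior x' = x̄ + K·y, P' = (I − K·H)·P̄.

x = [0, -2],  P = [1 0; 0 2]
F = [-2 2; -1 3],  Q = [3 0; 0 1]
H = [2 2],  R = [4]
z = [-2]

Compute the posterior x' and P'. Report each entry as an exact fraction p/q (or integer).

x' = [5/64, -39/32]
P' = [119/64 -45/32; -45/32 31/16]

x̄ = F·x = [-4, -6]
P̄ = F·P·Fᵀ + Q = [15 14; 14 20]
y = z − H·x̄ = [18]
S = H·P̄·Hᵀ + R = [256]
K = P̄·Hᵀ·S⁻¹ = [29/128; 17/64]
x' = x̄ + K·y = [5/64, -39/32]
P' = (I − K·H)·P̄ = [119/64 -45/32; -45/32 31/16]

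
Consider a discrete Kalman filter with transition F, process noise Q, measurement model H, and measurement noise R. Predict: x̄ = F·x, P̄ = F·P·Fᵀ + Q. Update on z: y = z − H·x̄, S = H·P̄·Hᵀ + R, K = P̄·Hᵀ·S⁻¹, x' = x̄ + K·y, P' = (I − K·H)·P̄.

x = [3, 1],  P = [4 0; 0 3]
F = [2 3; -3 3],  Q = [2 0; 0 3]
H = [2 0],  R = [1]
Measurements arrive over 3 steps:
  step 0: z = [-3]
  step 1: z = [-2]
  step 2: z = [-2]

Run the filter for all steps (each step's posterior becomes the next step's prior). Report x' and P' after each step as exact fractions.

step 0: x̄ = F·x = [9, -6]
step 0: P̄ = F·P·Fᵀ + Q = [45 3; 3 66]
step 0: y = z − H·x̄ = [-21]
step 0: S = H·P̄·Hᵀ + R = [181]
step 0: K = P̄·Hᵀ·S⁻¹ = [90/181; 6/181]
step 0: x' = x̄ + K·y = [-261/181, -1212/181]
step 0: P' = (I − K·H)·P̄ = [45/181 3/181; 3/181 11910/181]
step 1: x̄ = F·x = [-4158/181, -2853/181]
step 1: P̄ = F·P·Fᵀ + Q = [107768/181 106911/181; 106911/181 108084/181]
step 1: y = z − H·x̄ = [7954/181]
step 1: S = H·P̄·Hᵀ + R = [431253/181]
step 1: K = P̄·Hᵀ·S⁻¹ = [215536/431253; 23758/47917]
step 1: x' = x̄ + K·y = [-435230/431253, 288751/47917]
step 1: P' = (I − K·H)·P̄ = [107768/431253 11879/47917; 11879/47917 547392/47917]
step 2: x̄ = F·x = [6925817/431253, 3033989/143751]
step 2: P̄ = F·P·Fᵀ + Q = [46915262/431253 14457137/143751; 14457137/143751 4964225/47917]
step 2: y = z − H·x̄ = [-14714140/431253]
step 2: S = H·P̄·Hᵀ + R = [188092301/431253]
step 2: K = P̄·Hᵀ·S⁻¹ = [93830524/188092301; 86742822/188092301]
step 2: x' = x̄ + K·y = [-180735231/188092301, 1010228079/188092301]
step 2: P' = (I − K·H)·P̄ = [46915262/188092301 43371411/188092301; 43371411/188092301 2038885197/188092301]

step 0: x' = [-261/181, -1212/181], P' = [45/181 3/181; 3/181 11910/181]
step 1: x' = [-435230/431253, 288751/47917], P' = [107768/431253 11879/47917; 11879/47917 547392/47917]
step 2: x' = [-180735231/188092301, 1010228079/188092301], P' = [46915262/188092301 43371411/188092301; 43371411/188092301 2038885197/188092301]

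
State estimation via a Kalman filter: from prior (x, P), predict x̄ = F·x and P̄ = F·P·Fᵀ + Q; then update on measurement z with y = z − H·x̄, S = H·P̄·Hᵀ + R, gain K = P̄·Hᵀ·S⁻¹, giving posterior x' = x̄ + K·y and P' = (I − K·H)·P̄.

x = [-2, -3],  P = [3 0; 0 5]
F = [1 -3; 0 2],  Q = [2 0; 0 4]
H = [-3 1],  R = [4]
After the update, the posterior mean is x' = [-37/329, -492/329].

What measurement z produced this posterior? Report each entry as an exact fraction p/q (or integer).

z = [-1]

x̄ = F·x = [7, -6]
P̄ = F·P·Fᵀ + Q = [50 -30; -30 24]
S = H·P̄·Hᵀ + R = [658]
K = P̄·Hᵀ·S⁻¹ = [-90/329; 57/329]
x' − x̄ = [-2340/329, 1482/329] = K·y
y = (KᵀK)⁻¹·Kᵀ·(x' − x̄) = [26]
z = y + H·x̄ = [26] + [-27] = [-1]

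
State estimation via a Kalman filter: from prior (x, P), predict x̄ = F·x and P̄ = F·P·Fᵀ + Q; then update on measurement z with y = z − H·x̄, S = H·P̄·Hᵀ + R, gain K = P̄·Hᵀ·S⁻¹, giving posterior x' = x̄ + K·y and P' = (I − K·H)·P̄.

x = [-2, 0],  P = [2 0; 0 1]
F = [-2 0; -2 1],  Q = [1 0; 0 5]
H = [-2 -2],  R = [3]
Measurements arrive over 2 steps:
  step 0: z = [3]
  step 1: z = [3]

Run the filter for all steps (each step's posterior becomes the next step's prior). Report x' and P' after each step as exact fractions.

step 0: x' = [-10/159, -200/159], P' = [275/159 -224/159; -224/159 290/159]
step 1: x' = [-1742/30221, -43354/30221], P' = [41077/30221 -32656/30221; -32656/30221 46543/30221]

step 0: x̄ = F·x = [4, 4]
step 0: P̄ = F·P·Fᵀ + Q = [9 8; 8 14]
step 0: y = z − H·x̄ = [19]
step 0: S = H·P̄·Hᵀ + R = [159]
step 0: K = P̄·Hᵀ·S⁻¹ = [-34/159; -44/159]
step 0: x' = x̄ + K·y = [-10/159, -200/159]
step 0: P' = (I − K·H)·P̄ = [275/159 -224/159; -224/159 290/159]
step 1: x̄ = F·x = [20/159, -60/53]
step 1: P̄ = F·P·Fᵀ + Q = [1259/159 516/53; 516/53 1027/53]
step 1: y = z − H·x̄ = [157/159]
step 1: S = H·P̄·Hᵀ + R = [30221/159]
step 1: K = P̄·Hᵀ·S⁻¹ = [-5614/30221; -9258/30221]
step 1: x' = x̄ + K·y = [-1742/30221, -43354/30221]
step 1: P' = (I − K·H)·P̄ = [41077/30221 -32656/30221; -32656/30221 46543/30221]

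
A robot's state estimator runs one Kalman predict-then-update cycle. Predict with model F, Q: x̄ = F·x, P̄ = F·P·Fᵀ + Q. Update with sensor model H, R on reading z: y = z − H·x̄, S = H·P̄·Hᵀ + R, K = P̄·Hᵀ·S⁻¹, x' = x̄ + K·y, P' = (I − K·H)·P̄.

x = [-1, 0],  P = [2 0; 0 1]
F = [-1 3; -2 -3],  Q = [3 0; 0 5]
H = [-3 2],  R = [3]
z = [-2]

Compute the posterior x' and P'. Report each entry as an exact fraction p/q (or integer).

x' = [433/277, 377/277]
P' = [1174/277 1683/277; 1683/277 2613/277]

x̄ = F·x = [1, 2]
P̄ = F·P·Fᵀ + Q = [14 -5; -5 22]
y = z − H·x̄ = [-3]
S = H·P̄·Hᵀ + R = [277]
K = P̄·Hᵀ·S⁻¹ = [-52/277; 59/277]
x' = x̄ + K·y = [433/277, 377/277]
P' = (I − K·H)·P̄ = [1174/277 1683/277; 1683/277 2613/277]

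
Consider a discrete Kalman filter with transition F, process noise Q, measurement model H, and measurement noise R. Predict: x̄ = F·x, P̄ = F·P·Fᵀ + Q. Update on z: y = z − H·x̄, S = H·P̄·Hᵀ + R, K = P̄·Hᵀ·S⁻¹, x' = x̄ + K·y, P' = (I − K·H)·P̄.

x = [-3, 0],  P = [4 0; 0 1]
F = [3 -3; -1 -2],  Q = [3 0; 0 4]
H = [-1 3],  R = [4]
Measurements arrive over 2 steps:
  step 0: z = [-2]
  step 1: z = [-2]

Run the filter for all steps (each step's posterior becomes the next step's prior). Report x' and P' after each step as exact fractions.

step 0: x' = [-111/49, -9/7], P' = [1263/49 57/7; 57/7 3]
step 1: x' = [163527/63262, 13605/63262], P' = [712929/63262 213687/63262; 213687/63262 91273/63262]

step 0: x̄ = F·x = [-9, 3]
step 0: P̄ = F·P·Fᵀ + Q = [48 -6; -6 12]
step 0: y = z − H·x̄ = [-20]
step 0: S = H·P̄·Hᵀ + R = [196]
step 0: K = P̄·Hᵀ·S⁻¹ = [-33/98; 3/14]
step 0: x' = x̄ + K·y = [-111/49, -9/7]
step 0: P' = (I − K·H)·P̄ = [1263/49 57/7; 57/7 3]
step 1: x̄ = F·x = [-144/49, 237/49]
step 1: P̄ = F·P·Fᵀ + Q = [5655/49 -4104/49; -4104/49 3643/49]
step 1: y = z − H·x̄ = [-953/49]
step 1: S = H·P̄·Hᵀ + R = [63262/49]
step 1: K = P̄·Hᵀ·S⁻¹ = [-17967/63262; 15033/63262]
step 1: x' = x̄ + K·y = [163527/63262, 13605/63262]
step 1: P' = (I − K·H)·P̄ = [712929/63262 213687/63262; 213687/63262 91273/63262]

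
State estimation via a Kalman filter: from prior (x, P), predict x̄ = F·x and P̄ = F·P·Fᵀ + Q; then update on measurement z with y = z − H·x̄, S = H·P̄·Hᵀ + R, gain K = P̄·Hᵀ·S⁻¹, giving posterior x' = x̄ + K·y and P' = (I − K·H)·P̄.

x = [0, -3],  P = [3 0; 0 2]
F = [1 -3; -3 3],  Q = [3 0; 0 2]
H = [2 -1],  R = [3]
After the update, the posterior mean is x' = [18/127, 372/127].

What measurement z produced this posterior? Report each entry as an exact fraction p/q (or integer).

x̄ = F·x = [9, -9]
P̄ = F·P·Fᵀ + Q = [24 -27; -27 47]
S = H·P̄·Hᵀ + R = [254]
K = P̄·Hᵀ·S⁻¹ = [75/254; -101/254]
x' − x̄ = [-1125/127, 1515/127] = K·y
y = (KᵀK)⁻¹·Kᵀ·(x' − x̄) = [-30]
z = y + H·x̄ = [-30] + [27] = [-3]

z = [-3]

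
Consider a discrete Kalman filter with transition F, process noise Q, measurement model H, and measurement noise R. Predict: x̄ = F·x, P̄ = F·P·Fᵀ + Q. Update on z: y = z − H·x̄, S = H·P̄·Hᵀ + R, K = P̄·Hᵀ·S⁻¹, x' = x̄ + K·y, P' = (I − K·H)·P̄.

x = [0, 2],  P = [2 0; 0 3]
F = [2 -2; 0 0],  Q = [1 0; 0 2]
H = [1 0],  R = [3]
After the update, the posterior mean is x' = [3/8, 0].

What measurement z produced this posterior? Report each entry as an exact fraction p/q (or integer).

z = [1]

x̄ = F·x = [-4, 0]
P̄ = F·P·Fᵀ + Q = [21 0; 0 2]
S = H·P̄·Hᵀ + R = [24]
K = P̄·Hᵀ·S⁻¹ = [7/8; 0]
x' − x̄ = [35/8, 0] = K·y
y = (KᵀK)⁻¹·Kᵀ·(x' − x̄) = [5]
z = y + H·x̄ = [5] + [-4] = [1]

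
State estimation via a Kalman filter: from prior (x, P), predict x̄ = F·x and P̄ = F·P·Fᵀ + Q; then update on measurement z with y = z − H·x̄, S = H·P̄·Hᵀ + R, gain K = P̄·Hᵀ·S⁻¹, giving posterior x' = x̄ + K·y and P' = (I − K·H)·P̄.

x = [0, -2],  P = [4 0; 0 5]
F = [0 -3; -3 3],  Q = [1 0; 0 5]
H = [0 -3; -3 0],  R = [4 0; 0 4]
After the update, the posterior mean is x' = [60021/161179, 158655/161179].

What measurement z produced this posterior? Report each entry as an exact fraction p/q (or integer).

x̄ = F·x = [6, -6]
P̄ = F·P·Fᵀ + Q = [46 -45; -45 86]
S = H·P̄·Hᵀ + R = [778 -405; -405 418]
K = P̄·Hᵀ·S⁻¹ = [540/161179 -52689/161179; -53169/161179 540/161179]
x' − x̄ = [-907053/161179, 1125729/161179] = K·y
y = (KᵀK)⁻¹·Kᵀ·(x' − x̄) = [-21, 17]
z = y + H·x̄ = [-21, 17] + [18, -18] = [-3, -1]

z = [-3, -1]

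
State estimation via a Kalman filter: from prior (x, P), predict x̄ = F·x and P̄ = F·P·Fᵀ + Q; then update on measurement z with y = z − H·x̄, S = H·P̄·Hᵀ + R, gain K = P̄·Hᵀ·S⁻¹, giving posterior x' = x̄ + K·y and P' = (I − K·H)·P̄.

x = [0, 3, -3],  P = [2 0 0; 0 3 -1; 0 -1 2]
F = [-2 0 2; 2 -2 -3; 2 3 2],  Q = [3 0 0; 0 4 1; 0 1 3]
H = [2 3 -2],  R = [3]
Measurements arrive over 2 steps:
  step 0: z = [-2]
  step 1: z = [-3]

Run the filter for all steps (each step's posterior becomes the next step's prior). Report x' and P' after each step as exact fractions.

step 0: x' = [-2608/437, 1829/437, 583/437], P' = [8299/437 -7140/437 -2414/437; -7140/437 7634/437 4200/437; -2414/437 4200/437 4042/437]
step 1: x' = [12403286/1959757, -16325815/1959757, -9114799/1959757], P' = [44808279/1959757 -49793724/1959757 -29367966/1959757; -49793724/1959757 65753834/1959757 47843889/1959757; -29367966/1959757 47843889/1959757 42891336/1959757]

step 0: x̄ = F·x = [-6, 3, 3]
step 0: P̄ = F·P·Fᵀ + Q = [19 -16 -6; -16 30 -8; -6 -8 34]
step 0: y = z − H·x̄ = [7]
step 0: S = H·P̄·Hᵀ + R = [437]
step 0: K = P̄·Hᵀ·S⁻¹ = [2/437; 74/437; -104/437]
step 0: x' = x̄ + K·y = [-2608/437, 1829/437, 583/437]
step 0: P' = (I − K·H)·P̄ = [8299/437 -7140/437 -2414/437; -7140/437 7634/437 4200/437; -2414/437 4200/437 4042/437]
step 1: x̄ = F·x = [6382/437, -10623/437, 1437/437]
step 1: P̄ = F·P·Fᵀ + Q = [69987/437 -126948/437 51012/437; -126948/437 238346/437 -100475/437; 51012/437 -100475/437 64789/437]
step 1: y = z − H·x̄ = [20668/437]
step 1: S = H·P̄·Hᵀ + R = [1959757/437]
step 1: K = P̄·Hᵀ·S⁻¹ = [-342894/1959757; 662092/1959757; -328979/1959757]
step 1: x' = x̄ + K·y = [12403286/1959757, -16325815/1959757, -9114799/1959757]
step 1: P' = (I − K·H)·P̄ = [44808279/1959757 -49793724/1959757 -29367966/1959757; -49793724/1959757 65753834/1959757 47843889/1959757; -29367966/1959757 47843889/1959757 42891336/1959757]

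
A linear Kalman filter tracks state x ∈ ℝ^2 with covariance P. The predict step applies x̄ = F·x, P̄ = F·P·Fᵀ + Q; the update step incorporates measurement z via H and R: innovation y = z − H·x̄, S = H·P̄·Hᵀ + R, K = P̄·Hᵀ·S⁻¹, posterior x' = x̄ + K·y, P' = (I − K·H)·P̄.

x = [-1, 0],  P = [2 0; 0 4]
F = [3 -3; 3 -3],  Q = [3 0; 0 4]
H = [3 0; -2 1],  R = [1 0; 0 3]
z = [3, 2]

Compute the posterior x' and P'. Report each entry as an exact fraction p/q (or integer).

x̄ = F·x = [-3, -3]
P̄ = F·P·Fᵀ + Q = [57 54; 54 58]
y = z − H·x̄ = [12, -1]
S = H·P̄·Hᵀ + R = [514 -180; -180 73]
K = P̄·Hᵀ·S⁻¹ = [1683/5122 -30/2561; 1413/2561 1730/2561]
x' = x̄ + K·y = [2445/2561, 7543/2561]
P' = (I − K·H)·P̄ = [561/5122 471/2561; 471/2561 6132/2561]

x' = [2445/2561, 7543/2561]
P' = [561/5122 471/2561; 471/2561 6132/2561]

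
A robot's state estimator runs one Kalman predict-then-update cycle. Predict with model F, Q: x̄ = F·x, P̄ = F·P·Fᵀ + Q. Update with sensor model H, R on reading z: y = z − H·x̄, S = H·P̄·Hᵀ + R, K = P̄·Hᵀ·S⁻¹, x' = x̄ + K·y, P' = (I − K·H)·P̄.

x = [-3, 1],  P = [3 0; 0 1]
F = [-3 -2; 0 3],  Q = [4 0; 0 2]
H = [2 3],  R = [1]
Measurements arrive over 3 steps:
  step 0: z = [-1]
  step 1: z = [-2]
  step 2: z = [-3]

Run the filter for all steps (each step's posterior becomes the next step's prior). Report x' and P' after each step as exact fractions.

step 0: x' = [-3/7, 0], P' = [397/21 -25/2; -25/2 67/8]
step 1: x' = [43275/93797, -91296/93797], P' = [298095/93797 -193092/93797; -193092/93797 135385/93797]
step 2: x' = [10265751/7246115, -56504709/28984460], P' = [23029017/7246115 -14907552/7246115; -14907552/7246115 41776543/28984460]

step 0: x̄ = F·x = [7, 3]
step 0: P̄ = F·P·Fᵀ + Q = [35 -6; -6 11]
step 0: y = z − H·x̄ = [-24]
step 0: S = H·P̄·Hᵀ + R = [168]
step 0: K = P̄·Hᵀ·S⁻¹ = [13/42; 1/8]
step 0: x' = x̄ + K·y = [-3/7, 0]
step 0: P' = (I − K·H)·P̄ = [397/21 -25/2; -25/2 67/8]
step 1: x̄ = F·x = [9/7, 0]
step 1: P̄ = F·P·Fᵀ + Q = [807/14 249/4; 249/4 619/8]
step 1: y = z − H·x̄ = [-32/7]
step 1: S = H·P̄·Hᵀ + R = [93797/56]
step 1: K = P̄·Hᵀ·S⁻¹ = [16914/93797; 19971/93797]
step 1: x' = x̄ + K·y = [43275/93797, -91296/93797]
step 1: P' = (I − K·H)·P̄ = [298095/93797 -193092/93797; -193092/93797 135385/93797]
step 2: x̄ = F·x = [4797/8527, -273888/93797]
step 2: P̄ = F·P·Fᵀ + Q = [116589/8527 84138/8527; 84138/8527 1406059/93797]
step 2: y = z − H·x̄ = [434739/93797]
step 2: S = H·P̄·Hᵀ + R = [28984460/93797]
step 2: K = P̄·Hᵀ·S⁻¹ = [1335378/7246115; 6069213/28984460]
step 2: x' = x̄ + K·y = [10265751/7246115, -56504709/28984460]
step 2: P' = (I − K·H)·P̄ = [23029017/7246115 -14907552/7246115; -14907552/7246115 41776543/28984460]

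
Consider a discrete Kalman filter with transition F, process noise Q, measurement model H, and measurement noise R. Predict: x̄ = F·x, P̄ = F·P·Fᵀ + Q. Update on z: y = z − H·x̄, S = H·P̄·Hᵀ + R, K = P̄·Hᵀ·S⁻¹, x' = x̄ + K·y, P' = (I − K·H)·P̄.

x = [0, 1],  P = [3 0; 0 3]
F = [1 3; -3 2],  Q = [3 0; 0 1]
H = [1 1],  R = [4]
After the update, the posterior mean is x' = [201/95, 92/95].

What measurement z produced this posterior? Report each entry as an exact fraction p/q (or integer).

z = [3]

x̄ = F·x = [3, 2]
P̄ = F·P·Fᵀ + Q = [33 9; 9 40]
S = H·P̄·Hᵀ + R = [95]
K = P̄·Hᵀ·S⁻¹ = [42/95; 49/95]
x' − x̄ = [-84/95, -98/95] = K·y
y = (KᵀK)⁻¹·Kᵀ·(x' − x̄) = [-2]
z = y + H·x̄ = [-2] + [5] = [3]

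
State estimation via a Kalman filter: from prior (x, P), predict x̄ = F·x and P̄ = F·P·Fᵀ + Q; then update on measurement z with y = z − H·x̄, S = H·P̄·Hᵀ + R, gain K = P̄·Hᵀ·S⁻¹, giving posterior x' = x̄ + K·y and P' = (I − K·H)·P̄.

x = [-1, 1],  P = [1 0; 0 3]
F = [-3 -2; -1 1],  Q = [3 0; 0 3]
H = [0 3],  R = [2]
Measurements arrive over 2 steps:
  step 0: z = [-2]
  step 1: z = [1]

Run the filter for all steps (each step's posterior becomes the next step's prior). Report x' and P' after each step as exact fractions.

step 0: x' = [137/65, -38/65], P' = [1479/65 -6/65; -6/65 14/65]
step 1: x' = [4070/1543, 475/1543], P' = [100679/3086 883/1543; 883/1543 340/1543]

step 0: x̄ = F·x = [1, 2]
step 0: P̄ = F·P·Fᵀ + Q = [24 -3; -3 7]
step 0: y = z − H·x̄ = [-8]
step 0: S = H·P̄·Hᵀ + R = [65]
step 0: K = P̄·Hᵀ·S⁻¹ = [-9/65; 21/65]
step 0: x' = x̄ + K·y = [137/65, -38/65]
step 0: P' = (I − K·H)·P̄ = [1479/65 -6/65; -6/65 14/65]
step 1: x̄ = F·x = [-67/13, -35/13]
step 1: P̄ = F·P·Fᵀ + Q = [2698/13 883/13; 883/13 340/13]
step 1: y = z − H·x̄ = [118/13]
step 1: S = H·P̄·Hᵀ + R = [3086/13]
step 1: K = P̄·Hᵀ·S⁻¹ = [2649/3086; 510/1543]
step 1: x' = x̄ + K·y = [4070/1543, 475/1543]
step 1: P' = (I − K·H)·P̄ = [100679/3086 883/1543; 883/1543 340/1543]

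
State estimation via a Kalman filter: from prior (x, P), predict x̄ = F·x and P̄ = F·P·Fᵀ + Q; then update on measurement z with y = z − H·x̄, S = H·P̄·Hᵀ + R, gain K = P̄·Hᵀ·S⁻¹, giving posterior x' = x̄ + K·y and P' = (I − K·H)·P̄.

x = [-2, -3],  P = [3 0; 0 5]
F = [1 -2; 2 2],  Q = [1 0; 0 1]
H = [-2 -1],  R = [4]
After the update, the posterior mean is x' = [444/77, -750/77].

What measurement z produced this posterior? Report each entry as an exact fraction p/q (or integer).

x̄ = F·x = [4, -10]
P̄ = F·P·Fᵀ + Q = [24 -14; -14 33]
S = H·P̄·Hᵀ + R = [77]
K = P̄·Hᵀ·S⁻¹ = [-34/77; -5/77]
x' − x̄ = [136/77, 20/77] = K·y
y = (KᵀK)⁻¹·Kᵀ·(x' − x̄) = [-4]
z = y + H·x̄ = [-4] + [2] = [-2]

z = [-2]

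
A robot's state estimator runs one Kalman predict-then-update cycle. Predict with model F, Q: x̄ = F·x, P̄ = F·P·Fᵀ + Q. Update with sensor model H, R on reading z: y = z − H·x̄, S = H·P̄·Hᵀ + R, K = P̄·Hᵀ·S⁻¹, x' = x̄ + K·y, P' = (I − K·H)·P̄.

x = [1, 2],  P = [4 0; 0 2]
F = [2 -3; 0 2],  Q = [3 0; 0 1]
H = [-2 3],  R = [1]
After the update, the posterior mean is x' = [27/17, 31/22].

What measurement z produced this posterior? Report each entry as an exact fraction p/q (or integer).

x̄ = F·x = [-4, 4]
P̄ = F·P·Fᵀ + Q = [37 -12; -12 9]
S = H·P̄·Hᵀ + R = [374]
K = P̄·Hᵀ·S⁻¹ = [-5/17; 3/22]
x' − x̄ = [95/17, -57/22] = K·y
y = (KᵀK)⁻¹·Kᵀ·(x' − x̄) = [-19]
z = y + H·x̄ = [-19] + [20] = [1]

z = [1]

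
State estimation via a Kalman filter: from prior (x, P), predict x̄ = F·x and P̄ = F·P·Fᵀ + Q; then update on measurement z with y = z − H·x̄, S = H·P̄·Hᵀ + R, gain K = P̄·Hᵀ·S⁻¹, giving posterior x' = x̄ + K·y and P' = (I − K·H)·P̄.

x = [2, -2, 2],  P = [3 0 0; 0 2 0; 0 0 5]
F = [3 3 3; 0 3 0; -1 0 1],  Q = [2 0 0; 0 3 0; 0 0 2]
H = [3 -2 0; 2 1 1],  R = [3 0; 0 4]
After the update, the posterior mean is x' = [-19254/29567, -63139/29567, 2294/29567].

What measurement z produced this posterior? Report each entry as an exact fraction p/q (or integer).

x̄ = F·x = [6, -6, 0]
P̄ = F·P·Fᵀ + Q = [92 18 6; 18 21 0; 6 0 10]
S = H·P̄·Hᵀ + R = [699 510; 510 499]
K = P̄·Hᵀ·S⁻¹ = [4560/29567 7664/29567; -7694/29567 11241/29567; -746/29567 2066/29567]
x' − x̄ = [-196656/29567, 114263/29567, 2294/29567] = K·y
y = (KᵀK)⁻¹·Kᵀ·(x' − x̄) = [-28, -9]
z = y + H·x̄ = [-28, -9] + [30, 6] = [2, -3]

z = [2, -3]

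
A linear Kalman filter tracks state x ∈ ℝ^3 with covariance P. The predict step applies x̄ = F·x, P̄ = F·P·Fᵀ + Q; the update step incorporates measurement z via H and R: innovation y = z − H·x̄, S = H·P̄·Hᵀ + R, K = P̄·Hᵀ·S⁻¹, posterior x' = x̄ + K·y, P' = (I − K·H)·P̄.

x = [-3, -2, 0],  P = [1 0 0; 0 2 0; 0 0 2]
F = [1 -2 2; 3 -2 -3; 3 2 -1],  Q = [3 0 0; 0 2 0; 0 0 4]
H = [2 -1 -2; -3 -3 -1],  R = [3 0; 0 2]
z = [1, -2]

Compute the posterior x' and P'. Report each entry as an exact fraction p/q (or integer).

x' = [-388828/157719, 261090/52573, -881560/157719]
P' = [357776/157719 -179432/52573 578150/157719; -179432/52573 291867/52573 -314951/52573; 578150/157719 -314951/52573 1103327/157719]

x̄ = F·x = [1, -5, -13]
P̄ = F·P·Fᵀ + Q = [20 -1 -9; -1 37 7; -9 7 23]
y = z − H·x̄ = [-32, -27]
S = H·P̄·Hᵀ + R = [316 53; 53 508]
K = P̄·Hᵀ·S⁻¹ = [32516/157719 -18295/157719; -6943/52573 -11177/52573; -35167/157719 -1609/157719]
x' = x̄ + K·y = [-388828/157719, 261090/52573, -881560/157719]
P' = (I − K·H)·P̄ = [357776/157719 -179432/52573 578150/157719; -179432/52573 291867/52573 -314951/52573; 578150/157719 -314951/52573 1103327/157719]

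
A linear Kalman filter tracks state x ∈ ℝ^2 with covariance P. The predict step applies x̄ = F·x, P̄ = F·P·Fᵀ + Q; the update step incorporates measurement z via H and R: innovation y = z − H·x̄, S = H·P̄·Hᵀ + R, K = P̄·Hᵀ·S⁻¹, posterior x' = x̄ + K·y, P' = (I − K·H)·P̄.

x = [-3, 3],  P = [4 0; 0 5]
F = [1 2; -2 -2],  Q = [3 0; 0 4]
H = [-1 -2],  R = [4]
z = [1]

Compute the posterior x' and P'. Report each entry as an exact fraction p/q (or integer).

x' = [353/79, -208/79]
P' = [1292/79 -704/79; -704/79 456/79]

x̄ = F·x = [3, 0]
P̄ = F·P·Fᵀ + Q = [27 -28; -28 40]
y = z − H·x̄ = [4]
S = H·P̄·Hᵀ + R = [79]
K = P̄·Hᵀ·S⁻¹ = [29/79; -52/79]
x' = x̄ + K·y = [353/79, -208/79]
P' = (I − K·H)·P̄ = [1292/79 -704/79; -704/79 456/79]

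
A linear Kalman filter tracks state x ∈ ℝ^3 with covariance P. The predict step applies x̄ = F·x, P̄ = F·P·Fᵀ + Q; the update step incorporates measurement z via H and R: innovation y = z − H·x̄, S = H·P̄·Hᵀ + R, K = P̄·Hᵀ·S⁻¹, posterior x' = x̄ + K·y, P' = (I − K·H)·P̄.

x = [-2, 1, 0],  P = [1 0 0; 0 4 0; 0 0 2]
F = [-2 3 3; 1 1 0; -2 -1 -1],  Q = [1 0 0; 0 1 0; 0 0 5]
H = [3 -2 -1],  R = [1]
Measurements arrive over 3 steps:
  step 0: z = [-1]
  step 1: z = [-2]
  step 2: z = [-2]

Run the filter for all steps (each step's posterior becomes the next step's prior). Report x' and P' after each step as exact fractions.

step 0: x̄ = F·x = [7, -1, 3]
step 0: P̄ = F·P·Fᵀ + Q = [59 10 -14; 10 6 -6; -14 -6 15]
step 0: y = z − H·x̄ = [-21]
step 0: S = H·P̄·Hᵀ + R = [511]
step 0: K = P̄·Hᵀ·S⁻¹ = [171/511; 24/511; -45/511]
step 0: x' = x̄ + K·y = [-2/73, -145/73, 354/73]
step 0: P' = (I − K·H)·P̄ = [908/511 1006/511 541/511; 1006/511 2490/511 -1986/511; 541/511 -1986/511 5640/511]
step 1: x̄ = F·x = [631/73, -147/73, -205/73]
step 1: P̄ = F·P·Fᵀ + Q = [23001/511 2325/511 -15030/511; 2325/511 5921/511 -5879/511; -15030/511 -5879/511 16533/511]
step 1: y = z − H·x̄ = [-2538/73]
step 1: S = H·P̄·Hᵀ + R = [286501/511]
step 1: K = P̄·Hᵀ·S⁻¹ = [79383/286501; 1012/286501; -49865/286501]
step 1: x' = x̄ + K·y = [-283451/286501, -612111/286501, 929105/286501]
step 1: P' = (I − K·H)·P̄ = [563892/286501 1146339/286501 -680385/286501; 1146339/286501 3317707/286501 -3197409/286501; -680385/286501 -3197409/286501 4403528/286501]
step 2: x̄ = F·x = [1517884/286501, -895562/286501, 249908/286501]
step 2: P̄ = F·P·Fᵀ + Q = [8888374/286501 -1661706/286501 -3587499/286501; -1661706/286501 6460778/286501 -4006714/286501; -3587499/286501 -4006714/286501 6878306/286501]
step 2: y = z − H·x̄ = [-6667870/286501]
step 2: S = H·P̄·Hᵀ + R = [138441895/286501]
step 2: K = P̄·Hᵀ·S⁻¹ = [33576033/138441895; -2779992/27688379; -1925475/27688379]
step 2: x' = x̄ + K·y = [-9592906/27688379, -21849958/27688379, 68964382/27688379]
step 2: P' = (I − K·H)·P̄ = [360115141/138441895 165204162/27688379 -121054446/27688379; 165204162/27688379 489515542/27688379 -480638606/27688379; -121054446/27688379 -480638606/27688379 600039349/27688379]

step 0: x' = [-2/73, -145/73, 354/73], P' = [908/511 1006/511 541/511; 1006/511 2490/511 -1986/511; 541/511 -1986/511 5640/511]
step 1: x' = [-283451/286501, -612111/286501, 929105/286501], P' = [563892/286501 1146339/286501 -680385/286501; 1146339/286501 3317707/286501 -3197409/286501; -680385/286501 -3197409/286501 4403528/286501]
step 2: x' = [-9592906/27688379, -21849958/27688379, 68964382/27688379], P' = [360115141/138441895 165204162/27688379 -121054446/27688379; 165204162/27688379 489515542/27688379 -480638606/27688379; -121054446/27688379 -480638606/27688379 600039349/27688379]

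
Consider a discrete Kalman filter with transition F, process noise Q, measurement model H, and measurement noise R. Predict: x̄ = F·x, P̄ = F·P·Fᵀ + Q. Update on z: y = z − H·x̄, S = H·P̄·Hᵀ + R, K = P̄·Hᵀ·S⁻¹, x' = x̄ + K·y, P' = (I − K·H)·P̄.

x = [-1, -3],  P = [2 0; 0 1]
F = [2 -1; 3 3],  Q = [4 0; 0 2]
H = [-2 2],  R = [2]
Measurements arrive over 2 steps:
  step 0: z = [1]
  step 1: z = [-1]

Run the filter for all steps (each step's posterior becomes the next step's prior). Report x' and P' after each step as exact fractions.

step 0: x̄ = F·x = [1, -12]
step 0: P̄ = F·P·Fᵀ + Q = [13 9; 9 29]
step 0: y = z − H·x̄ = [27]
step 0: S = H·P̄·Hᵀ + R = [98]
step 0: K = P̄·Hᵀ·S⁻¹ = [-4/49; 20/49]
step 0: x' = x̄ + K·y = [-59/49, -48/49]
step 0: P' = (I − K·H)·P̄ = [605/49 601/49; 601/49 621/49]
step 1: x̄ = F·x = [-10/7, -321/49]
step 1: P̄ = F·P·Fᵀ + Q = [17 510/7; 510/7 21950/49]
step 1: y = z − H·x̄ = [453/49]
step 1: S = H·P̄·Hᵀ + R = [62670/49]
step 1: K = P̄·Hᵀ·S⁻¹ = [2737/31335; 3676/6267]
step 1: x' = x̄ + K·y = [-6487/10445, -2357/2089]
step 1: P' = (I − K·H)·P̄ = [226933/31335 45934/6267; 45934/6267 49610/6267]

step 0: x' = [-59/49, -48/49], P' = [605/49 601/49; 601/49 621/49]
step 1: x' = [-6487/10445, -2357/2089], P' = [226933/31335 45934/6267; 45934/6267 49610/6267]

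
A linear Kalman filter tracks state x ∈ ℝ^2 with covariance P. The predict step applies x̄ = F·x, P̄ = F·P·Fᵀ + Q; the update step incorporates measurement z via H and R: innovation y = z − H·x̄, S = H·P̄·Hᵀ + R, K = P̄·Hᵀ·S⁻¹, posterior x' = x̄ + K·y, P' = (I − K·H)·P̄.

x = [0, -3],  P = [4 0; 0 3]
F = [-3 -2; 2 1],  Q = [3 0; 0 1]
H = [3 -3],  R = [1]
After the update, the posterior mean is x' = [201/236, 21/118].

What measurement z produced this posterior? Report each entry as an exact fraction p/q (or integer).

x̄ = F·x = [6, -3]
P̄ = F·P·Fᵀ + Q = [51 -30; -30 20]
S = H·P̄·Hᵀ + R = [1180]
K = P̄·Hᵀ·S⁻¹ = [243/1180; -15/118]
x' − x̄ = [-1215/236, 375/118] = K·y
y = (KᵀK)⁻¹·Kᵀ·(x' − x̄) = [-25]
z = y + H·x̄ = [-25] + [27] = [2]

z = [2]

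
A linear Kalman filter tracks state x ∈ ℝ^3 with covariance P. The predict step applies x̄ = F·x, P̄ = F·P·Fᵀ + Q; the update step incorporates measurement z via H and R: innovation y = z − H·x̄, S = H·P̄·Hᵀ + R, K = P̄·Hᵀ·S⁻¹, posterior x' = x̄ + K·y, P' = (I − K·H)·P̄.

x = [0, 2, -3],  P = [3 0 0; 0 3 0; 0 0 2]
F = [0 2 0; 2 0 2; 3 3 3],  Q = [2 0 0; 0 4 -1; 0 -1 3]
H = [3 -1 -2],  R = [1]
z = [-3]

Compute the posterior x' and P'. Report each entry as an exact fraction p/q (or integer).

x̄ = F·x = [4, -6, -3]
P̄ = F·P·Fᵀ + Q = [14 0 18; 0 24 29; 18 29 75]
y = z − H·x̄ = [-27]
S = H·P̄·Hᵀ + R = [351]
K = P̄·Hᵀ·S⁻¹ = [2/117; -82/351; -125/351]
x' = x̄ + K·y = [46/13, 4/13, 86/13]
P' = (I − K·H)·P̄ = [542/39 164/117 2356/117; 164/117 1700/351 -71/351; 2356/117 -71/351 10700/351]

x' = [46/13, 4/13, 86/13]
P' = [542/39 164/117 2356/117; 164/117 1700/351 -71/351; 2356/117 -71/351 10700/351]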